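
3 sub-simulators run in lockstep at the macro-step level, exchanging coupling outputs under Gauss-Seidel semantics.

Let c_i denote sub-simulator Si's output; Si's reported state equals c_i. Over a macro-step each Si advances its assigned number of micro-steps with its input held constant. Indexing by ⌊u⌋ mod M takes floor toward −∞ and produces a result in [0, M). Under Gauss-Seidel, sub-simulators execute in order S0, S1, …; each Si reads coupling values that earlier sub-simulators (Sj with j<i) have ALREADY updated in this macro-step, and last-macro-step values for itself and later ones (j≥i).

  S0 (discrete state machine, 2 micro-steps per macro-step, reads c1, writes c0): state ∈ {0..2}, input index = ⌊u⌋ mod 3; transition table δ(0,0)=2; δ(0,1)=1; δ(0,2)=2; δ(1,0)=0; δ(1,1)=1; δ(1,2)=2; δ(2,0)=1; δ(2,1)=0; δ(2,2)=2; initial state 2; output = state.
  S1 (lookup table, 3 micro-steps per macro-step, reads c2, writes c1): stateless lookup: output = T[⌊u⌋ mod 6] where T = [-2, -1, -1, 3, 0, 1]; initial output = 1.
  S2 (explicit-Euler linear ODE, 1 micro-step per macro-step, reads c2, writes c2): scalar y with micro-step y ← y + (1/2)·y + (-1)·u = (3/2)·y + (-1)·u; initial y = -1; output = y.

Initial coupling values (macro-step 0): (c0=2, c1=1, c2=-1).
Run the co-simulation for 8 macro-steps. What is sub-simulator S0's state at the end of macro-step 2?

S0 state at macro-step 2 = 1

macro 1: S0 reads c1=1 → after 2×micro: 1; S1 reads c2=-1 → after 3×micro: 1; S2 reads c2=-1 → after 1×micro: -1/2 ⇒ (c0=1, c1=1, c2=-1/2)
macro 2: S0 reads c1=1 → after 2×micro: 1; S1 reads c2=-1/2 → after 3×micro: 1; S2 reads c2=-1/2 → after 1×micro: -1/4 ⇒ (c0=1, c1=1, c2=-1/4)
macro 3: S0 reads c1=1 → after 2×micro: 1; S1 reads c2=-1/4 → after 3×micro: 1; S2 reads c2=-1/4 → after 1×micro: -1/8 ⇒ (c0=1, c1=1, c2=-1/8)
macro 4: S0 reads c1=1 → after 2×micro: 1; S1 reads c2=-1/8 → after 3×micro: 1; S2 reads c2=-1/8 → after 1×micro: -1/16 ⇒ (c0=1, c1=1, c2=-1/16)
macro 5: S0 reads c1=1 → after 2×micro: 1; S1 reads c2=-1/16 → after 3×micro: 1; S2 reads c2=-1/16 → after 1×micro: -1/32 ⇒ (c0=1, c1=1, c2=-1/32)
macro 6: S0 reads c1=1 → after 2×micro: 1; S1 reads c2=-1/32 → after 3×micro: 1; S2 reads c2=-1/32 → after 1×micro: -1/64 ⇒ (c0=1, c1=1, c2=-1/64)
macro 7: S0 reads c1=1 → after 2×micro: 1; S1 reads c2=-1/64 → after 3×micro: 1; S2 reads c2=-1/64 → after 1×micro: -1/128 ⇒ (c0=1, c1=1, c2=-1/128)
macro 8: S0 reads c1=1 → after 2×micro: 1; S1 reads c2=-1/128 → after 3×micro: 1; S2 reads c2=-1/128 → after 1×micro: -1/256 ⇒ (c0=1, c1=1, c2=-1/256)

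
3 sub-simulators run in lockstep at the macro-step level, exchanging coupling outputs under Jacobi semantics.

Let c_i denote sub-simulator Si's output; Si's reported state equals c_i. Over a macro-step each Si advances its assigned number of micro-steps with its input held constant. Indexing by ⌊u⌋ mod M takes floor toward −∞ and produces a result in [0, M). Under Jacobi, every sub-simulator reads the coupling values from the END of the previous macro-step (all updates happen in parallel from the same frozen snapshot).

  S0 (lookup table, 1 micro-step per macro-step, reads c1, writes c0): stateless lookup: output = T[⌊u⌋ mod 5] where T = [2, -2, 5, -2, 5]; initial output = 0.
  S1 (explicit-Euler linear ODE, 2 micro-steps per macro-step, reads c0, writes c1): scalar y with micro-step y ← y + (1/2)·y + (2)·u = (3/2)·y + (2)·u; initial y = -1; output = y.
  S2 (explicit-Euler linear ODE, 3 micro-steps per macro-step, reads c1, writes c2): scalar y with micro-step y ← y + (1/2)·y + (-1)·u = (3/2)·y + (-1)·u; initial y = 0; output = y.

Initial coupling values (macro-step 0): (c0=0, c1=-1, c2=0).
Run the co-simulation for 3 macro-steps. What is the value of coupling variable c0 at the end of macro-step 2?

macro 1: S0 reads c1=-1 → after 1×micro: 5; S1 reads c0=0 → after 2×micro: -9/4; S2 reads c1=-1 → after 3×micro: 19/4 ⇒ (c0=5, c1=-9/4, c2=19/4)
macro 2: S0 reads c1=-9/4 → after 1×micro: 5; S1 reads c0=5 → after 2×micro: 319/16; S2 reads c1=-9/4 → after 3×micro: 855/32 ⇒ (c0=5, c1=319/16, c2=855/32)
macro 3: S0 reads c1=319/16 → after 1×micro: 5; S1 reads c0=5 → after 2×micro: 4471/64; S2 reads c1=319/16 → after 3×micro: -1159/256 ⇒ (c0=5, c1=4471/64, c2=-1159/256)

c0 at macro-step 2 = 5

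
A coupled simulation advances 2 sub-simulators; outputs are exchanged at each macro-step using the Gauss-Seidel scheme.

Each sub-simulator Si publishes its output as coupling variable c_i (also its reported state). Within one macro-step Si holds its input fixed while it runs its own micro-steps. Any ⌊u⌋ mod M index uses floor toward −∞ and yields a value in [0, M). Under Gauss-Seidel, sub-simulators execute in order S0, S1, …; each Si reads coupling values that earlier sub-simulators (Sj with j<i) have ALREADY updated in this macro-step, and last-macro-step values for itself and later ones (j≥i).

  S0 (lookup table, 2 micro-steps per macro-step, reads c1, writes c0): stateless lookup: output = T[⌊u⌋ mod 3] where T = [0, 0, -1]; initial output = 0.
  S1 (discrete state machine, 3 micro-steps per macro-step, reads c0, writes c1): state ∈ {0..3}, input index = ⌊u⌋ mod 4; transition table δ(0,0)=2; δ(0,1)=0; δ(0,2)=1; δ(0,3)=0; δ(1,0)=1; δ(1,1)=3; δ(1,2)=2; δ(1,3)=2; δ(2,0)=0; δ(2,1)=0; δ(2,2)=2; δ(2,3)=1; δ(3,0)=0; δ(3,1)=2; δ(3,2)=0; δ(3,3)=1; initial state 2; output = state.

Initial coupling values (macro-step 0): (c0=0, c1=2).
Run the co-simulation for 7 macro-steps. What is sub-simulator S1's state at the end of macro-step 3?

macro 1: S0 reads c1=2 → after 2×micro: -1; S1 reads c0=-1 → after 3×micro: 1 ⇒ (c0=-1, c1=1)
macro 2: S0 reads c1=1 → after 2×micro: 0; S1 reads c0=0 → after 3×micro: 1 ⇒ (c0=0, c1=1)
macro 3: S0 reads c1=1 → after 2×micro: 0; S1 reads c0=0 → after 3×micro: 1 ⇒ (c0=0, c1=1)
macro 4: S0 reads c1=1 → after 2×micro: 0; S1 reads c0=0 → after 3×micro: 1 ⇒ (c0=0, c1=1)
macro 5: S0 reads c1=1 → after 2×micro: 0; S1 reads c0=0 → after 3×micro: 1 ⇒ (c0=0, c1=1)
macro 6: S0 reads c1=1 → after 2×micro: 0; S1 reads c0=0 → after 3×micro: 1 ⇒ (c0=0, c1=1)
macro 7: S0 reads c1=1 → after 2×micro: 0; S1 reads c0=0 → after 3×micro: 1 ⇒ (c0=0, c1=1)

S1 state at macro-step 3 = 1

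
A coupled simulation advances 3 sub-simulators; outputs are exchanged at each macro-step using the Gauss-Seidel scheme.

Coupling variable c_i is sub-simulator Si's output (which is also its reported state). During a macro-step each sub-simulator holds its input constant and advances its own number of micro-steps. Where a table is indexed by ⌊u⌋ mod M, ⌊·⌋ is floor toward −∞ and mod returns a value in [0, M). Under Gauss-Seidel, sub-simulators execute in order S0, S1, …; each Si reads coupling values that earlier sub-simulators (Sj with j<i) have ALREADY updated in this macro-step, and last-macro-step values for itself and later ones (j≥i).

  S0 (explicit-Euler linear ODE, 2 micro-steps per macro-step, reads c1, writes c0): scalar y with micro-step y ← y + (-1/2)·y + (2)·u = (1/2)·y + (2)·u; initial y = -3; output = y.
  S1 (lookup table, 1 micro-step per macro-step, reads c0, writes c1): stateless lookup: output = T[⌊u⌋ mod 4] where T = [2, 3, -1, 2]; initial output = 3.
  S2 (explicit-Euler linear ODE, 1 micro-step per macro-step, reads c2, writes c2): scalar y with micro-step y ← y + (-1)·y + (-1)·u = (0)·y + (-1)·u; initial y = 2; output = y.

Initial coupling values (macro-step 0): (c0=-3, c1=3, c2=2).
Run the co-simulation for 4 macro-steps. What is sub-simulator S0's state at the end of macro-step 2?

S0 state at macro-step 2 = 129/16

macro 1: S0 reads c1=3 → after 2×micro: 33/4; S1 reads c0=33/4 → after 1×micro: 2; S2 reads c2=2 → after 1×micro: -2 ⇒ (c0=33/4, c1=2, c2=-2)
macro 2: S0 reads c1=2 → after 2×micro: 129/16; S1 reads c0=129/16 → after 1×micro: 2; S2 reads c2=-2 → after 1×micro: 2 ⇒ (c0=129/16, c1=2, c2=2)
macro 3: S0 reads c1=2 → after 2×micro: 513/64; S1 reads c0=513/64 → after 1×micro: 2; S2 reads c2=2 → after 1×micro: -2 ⇒ (c0=513/64, c1=2, c2=-2)
macro 4: S0 reads c1=2 → after 2×micro: 2049/256; S1 reads c0=2049/256 → after 1×micro: 2; S2 reads c2=-2 → after 1×micro: 2 ⇒ (c0=2049/256, c1=2, c2=2)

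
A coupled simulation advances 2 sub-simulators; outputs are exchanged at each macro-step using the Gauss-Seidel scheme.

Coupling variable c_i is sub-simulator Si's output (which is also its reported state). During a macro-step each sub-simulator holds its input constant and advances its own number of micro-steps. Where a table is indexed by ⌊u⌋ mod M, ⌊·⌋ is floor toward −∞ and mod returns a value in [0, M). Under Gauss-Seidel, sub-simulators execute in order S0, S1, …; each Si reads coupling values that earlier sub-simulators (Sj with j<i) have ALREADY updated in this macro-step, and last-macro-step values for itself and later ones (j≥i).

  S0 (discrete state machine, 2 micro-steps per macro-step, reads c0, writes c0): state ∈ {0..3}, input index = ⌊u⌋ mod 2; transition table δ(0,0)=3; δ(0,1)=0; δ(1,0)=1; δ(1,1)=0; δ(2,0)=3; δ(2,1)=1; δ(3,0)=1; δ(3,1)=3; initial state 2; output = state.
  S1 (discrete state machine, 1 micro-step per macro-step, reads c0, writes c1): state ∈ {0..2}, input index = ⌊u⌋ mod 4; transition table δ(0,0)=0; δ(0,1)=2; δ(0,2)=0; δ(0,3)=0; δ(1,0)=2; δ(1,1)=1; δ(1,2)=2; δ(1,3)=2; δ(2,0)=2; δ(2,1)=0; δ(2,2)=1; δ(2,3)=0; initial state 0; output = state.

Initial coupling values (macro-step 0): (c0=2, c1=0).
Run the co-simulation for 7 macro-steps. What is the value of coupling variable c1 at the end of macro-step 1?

macro 1: S0 reads c0=2 → after 2×micro: 1; S1 reads c0=1 → after 1×micro: 2 ⇒ (c0=1, c1=2)
macro 2: S0 reads c0=1 → after 2×micro: 0; S1 reads c0=0 → after 1×micro: 2 ⇒ (c0=0, c1=2)
macro 3: S0 reads c0=0 → after 2×micro: 1; S1 reads c0=1 → after 1×micro: 0 ⇒ (c0=1, c1=0)
macro 4: S0 reads c0=1 → after 2×micro: 0; S1 reads c0=0 → after 1×micro: 0 ⇒ (c0=0, c1=0)
macro 5: S0 reads c0=0 → after 2×micro: 1; S1 reads c0=1 → after 1×micro: 2 ⇒ (c0=1, c1=2)
macro 6: S0 reads c0=1 → after 2×micro: 0; S1 reads c0=0 → after 1×micro: 2 ⇒ (c0=0, c1=2)
macro 7: S0 reads c0=0 → after 2×micro: 1; S1 reads c0=1 → after 1×micro: 0 ⇒ (c0=1, c1=0)

c1 at macro-step 1 = 2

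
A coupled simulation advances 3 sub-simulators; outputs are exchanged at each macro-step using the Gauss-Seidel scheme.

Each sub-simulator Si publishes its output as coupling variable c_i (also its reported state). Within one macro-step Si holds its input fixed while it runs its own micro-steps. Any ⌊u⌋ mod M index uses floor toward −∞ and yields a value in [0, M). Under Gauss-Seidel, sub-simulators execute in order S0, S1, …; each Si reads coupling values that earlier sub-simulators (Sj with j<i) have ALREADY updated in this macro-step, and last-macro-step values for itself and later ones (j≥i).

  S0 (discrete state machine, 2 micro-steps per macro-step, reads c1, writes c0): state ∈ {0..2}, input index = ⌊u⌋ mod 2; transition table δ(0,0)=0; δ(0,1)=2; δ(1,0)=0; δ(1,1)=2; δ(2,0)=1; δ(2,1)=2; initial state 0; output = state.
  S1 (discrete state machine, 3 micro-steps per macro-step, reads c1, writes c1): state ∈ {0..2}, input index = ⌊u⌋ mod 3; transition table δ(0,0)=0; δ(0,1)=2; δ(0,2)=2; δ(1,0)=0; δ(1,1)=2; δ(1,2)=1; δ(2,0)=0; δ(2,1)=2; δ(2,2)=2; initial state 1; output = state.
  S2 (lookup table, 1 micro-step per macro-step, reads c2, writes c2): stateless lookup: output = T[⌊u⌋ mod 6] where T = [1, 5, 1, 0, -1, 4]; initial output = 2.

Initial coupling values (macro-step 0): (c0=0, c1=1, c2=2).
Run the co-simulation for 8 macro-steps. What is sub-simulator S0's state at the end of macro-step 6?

macro 1: S0 reads c1=1 → after 2×micro: 2; S1 reads c1=1 → after 3×micro: 2; S2 reads c2=2 → after 1×micro: 1 ⇒ (c0=2, c1=2, c2=1)
macro 2: S0 reads c1=2 → after 2×micro: 0; S1 reads c1=2 → after 3×micro: 2; S2 reads c2=1 → after 1×micro: 5 ⇒ (c0=0, c1=2, c2=5)
macro 3: S0 reads c1=2 → after 2×micro: 0; S1 reads c1=2 → after 3×micro: 2; S2 reads c2=5 → after 1×micro: 4 ⇒ (c0=0, c1=2, c2=4)
macro 4: S0 reads c1=2 → after 2×micro: 0; S1 reads c1=2 → after 3×micro: 2; S2 reads c2=4 → after 1×micro: -1 ⇒ (c0=0, c1=2, c2=-1)
macro 5: S0 reads c1=2 → after 2×micro: 0; S1 reads c1=2 → after 3×micro: 2; S2 reads c2=-1 → after 1×micro: 4 ⇒ (c0=0, c1=2, c2=4)
macro 6: S0 reads c1=2 → after 2×micro: 0; S1 reads c1=2 → after 3×micro: 2; S2 reads c2=4 → after 1×micro: -1 ⇒ (c0=0, c1=2, c2=-1)
macro 7: S0 reads c1=2 → after 2×micro: 0; S1 reads c1=2 → after 3×micro: 2; S2 reads c2=-1 → after 1×micro: 4 ⇒ (c0=0, c1=2, c2=4)
macro 8: S0 reads c1=2 → after 2×micro: 0; S1 reads c1=2 → after 3×micro: 2; S2 reads c2=4 → after 1×micro: -1 ⇒ (c0=0, c1=2, c2=-1)

S0 state at macro-step 6 = 0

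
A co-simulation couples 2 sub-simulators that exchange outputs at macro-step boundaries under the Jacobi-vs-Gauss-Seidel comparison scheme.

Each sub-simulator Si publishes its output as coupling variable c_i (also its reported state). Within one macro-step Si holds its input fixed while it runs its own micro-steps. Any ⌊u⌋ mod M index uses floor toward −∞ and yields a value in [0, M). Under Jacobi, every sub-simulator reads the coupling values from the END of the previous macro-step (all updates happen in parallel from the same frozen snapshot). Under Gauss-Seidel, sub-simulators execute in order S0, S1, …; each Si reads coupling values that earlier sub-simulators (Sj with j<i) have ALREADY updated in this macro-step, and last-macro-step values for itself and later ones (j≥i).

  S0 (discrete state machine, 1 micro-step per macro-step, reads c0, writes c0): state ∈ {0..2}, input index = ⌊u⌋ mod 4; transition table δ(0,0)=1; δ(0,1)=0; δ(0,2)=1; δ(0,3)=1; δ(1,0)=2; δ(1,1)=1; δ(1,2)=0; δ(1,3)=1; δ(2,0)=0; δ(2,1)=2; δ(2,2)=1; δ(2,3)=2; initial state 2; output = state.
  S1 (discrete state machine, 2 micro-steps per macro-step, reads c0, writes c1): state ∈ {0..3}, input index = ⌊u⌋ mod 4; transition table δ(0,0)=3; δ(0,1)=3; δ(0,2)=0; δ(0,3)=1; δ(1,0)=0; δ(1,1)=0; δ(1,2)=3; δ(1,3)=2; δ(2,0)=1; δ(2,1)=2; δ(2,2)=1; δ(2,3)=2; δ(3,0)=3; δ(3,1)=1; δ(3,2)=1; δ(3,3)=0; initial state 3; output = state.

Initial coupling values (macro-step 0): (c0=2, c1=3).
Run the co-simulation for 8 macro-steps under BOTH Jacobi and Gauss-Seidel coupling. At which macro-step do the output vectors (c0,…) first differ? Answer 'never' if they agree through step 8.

first divergence at macro-step: 1

[Jacobi] macro 1: S0 reads c0=2 → after 1×micro: 1; S1 reads c0=2 → after 2×micro: 3 ⇒ (c0=1, c1=3)
[Jacobi] macro 2: S0 reads c0=1 → after 1×micro: 1; S1 reads c0=1 → after 2×micro: 0 ⇒ (c0=1, c1=0)
[Jacobi] macro 3: S0 reads c0=1 → after 1×micro: 1; S1 reads c0=1 → after 2×micro: 1 ⇒ (c0=1, c1=1)
[Jacobi] macro 4: S0 reads c0=1 → after 1×micro: 1; S1 reads c0=1 → after 2×micro: 3 ⇒ (c0=1, c1=3)
[Jacobi] macro 5: S0 reads c0=1 → after 1×micro: 1; S1 reads c0=1 → after 2×micro: 0 ⇒ (c0=1, c1=0)
[Jacobi] macro 6: S0 reads c0=1 → after 1×micro: 1; S1 reads c0=1 → after 2×micro: 1 ⇒ (c0=1, c1=1)
[Jacobi] macro 7: S0 reads c0=1 → after 1×micro: 1; S1 reads c0=1 → after 2×micro: 3 ⇒ (c0=1, c1=3)
[Jacobi] macro 8: S0 reads c0=1 → after 1×micro: 1; S1 reads c0=1 → after 2×micro: 0 ⇒ (c0=1, c1=0)
[Gauss-Seidel] macro 1: S0 reads c0=2 → after 1×micro: 1; S1 reads c0=1 → after 2×micro: 0 ⇒ (c0=1, c1=0)
[Gauss-Seidel] macro 2: S0 reads c0=1 → after 1×micro: 1; S1 reads c0=1 → after 2×micro: 1 ⇒ (c0=1, c1=1)
[Gauss-Seidel] macro 3: S0 reads c0=1 → after 1×micro: 1; S1 reads c0=1 → after 2×micro: 3 ⇒ (c0=1, c1=3)
[Gauss-Seidel] macro 4: S0 reads c0=1 → after 1×micro: 1; S1 reads c0=1 → after 2×micro: 0 ⇒ (c0=1, c1=0)
[Gauss-Seidel] macro 5: S0 reads c0=1 → after 1×micro: 1; S1 reads c0=1 → after 2×micro: 1 ⇒ (c0=1, c1=1)
[Gauss-Seidel] macro 6: S0 reads c0=1 → after 1×micro: 1; S1 reads c0=1 → after 2×micro: 3 ⇒ (c0=1, c1=3)
[Gauss-Seidel] macro 7: S0 reads c0=1 → after 1×micro: 1; S1 reads c0=1 → after 2×micro: 0 ⇒ (c0=1, c1=0)
[Gauss-Seidel] macro 8: S0 reads c0=1 → after 1×micro: 1; S1 reads c0=1 → after 2×micro: 1 ⇒ (c0=1, c1=1)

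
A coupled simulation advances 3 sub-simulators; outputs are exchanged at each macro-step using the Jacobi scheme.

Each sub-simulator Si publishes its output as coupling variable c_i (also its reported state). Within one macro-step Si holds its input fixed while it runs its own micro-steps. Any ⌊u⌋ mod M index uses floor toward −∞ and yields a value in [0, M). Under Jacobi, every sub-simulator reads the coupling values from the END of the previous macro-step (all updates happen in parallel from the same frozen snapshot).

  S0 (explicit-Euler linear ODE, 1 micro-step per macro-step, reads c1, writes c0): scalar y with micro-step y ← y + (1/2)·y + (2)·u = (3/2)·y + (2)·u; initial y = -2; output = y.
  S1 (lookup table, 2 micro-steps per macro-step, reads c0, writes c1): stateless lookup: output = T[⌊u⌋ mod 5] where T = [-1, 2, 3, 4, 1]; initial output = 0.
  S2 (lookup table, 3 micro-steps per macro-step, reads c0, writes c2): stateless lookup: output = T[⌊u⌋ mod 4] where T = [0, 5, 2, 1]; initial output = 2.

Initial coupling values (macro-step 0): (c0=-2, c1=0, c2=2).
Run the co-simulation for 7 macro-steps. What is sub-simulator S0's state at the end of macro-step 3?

macro 1: S0 reads c1=0 → after 1×micro: -3; S1 reads c0=-2 → after 2×micro: 4; S2 reads c0=-2 → after 3×micro: 2 ⇒ (c0=-3, c1=4, c2=2)
macro 2: S0 reads c1=4 → after 1×micro: 7/2; S1 reads c0=-3 → after 2×micro: 3; S2 reads c0=-3 → after 3×micro: 5 ⇒ (c0=7/2, c1=3, c2=5)
macro 3: S0 reads c1=3 → after 1×micro: 45/4; S1 reads c0=7/2 → after 2×micro: 4; S2 reads c0=7/2 → after 3×micro: 1 ⇒ (c0=45/4, c1=4, c2=1)
macro 4: S0 reads c1=4 → after 1×micro: 199/8; S1 reads c0=45/4 → after 2×micro: 2; S2 reads c0=45/4 → after 3×micro: 1 ⇒ (c0=199/8, c1=2, c2=1)
macro 5: S0 reads c1=2 → after 1×micro: 661/16; S1 reads c0=199/8 → after 2×micro: 1; S2 reads c0=199/8 → after 3×micro: 0 ⇒ (c0=661/16, c1=1, c2=0)
macro 6: S0 reads c1=1 → after 1×micro: 2047/32; S1 reads c0=661/16 → after 2×micro: 2; S2 reads c0=661/16 → after 3×micro: 5 ⇒ (c0=2047/32, c1=2, c2=5)
macro 7: S0 reads c1=2 → after 1×micro: 6397/64; S1 reads c0=2047/32 → after 2×micro: 4; S2 reads c0=2047/32 → after 3×micro: 1 ⇒ (c0=6397/64, c1=4, c2=1)

S0 state at macro-step 3 = 45/4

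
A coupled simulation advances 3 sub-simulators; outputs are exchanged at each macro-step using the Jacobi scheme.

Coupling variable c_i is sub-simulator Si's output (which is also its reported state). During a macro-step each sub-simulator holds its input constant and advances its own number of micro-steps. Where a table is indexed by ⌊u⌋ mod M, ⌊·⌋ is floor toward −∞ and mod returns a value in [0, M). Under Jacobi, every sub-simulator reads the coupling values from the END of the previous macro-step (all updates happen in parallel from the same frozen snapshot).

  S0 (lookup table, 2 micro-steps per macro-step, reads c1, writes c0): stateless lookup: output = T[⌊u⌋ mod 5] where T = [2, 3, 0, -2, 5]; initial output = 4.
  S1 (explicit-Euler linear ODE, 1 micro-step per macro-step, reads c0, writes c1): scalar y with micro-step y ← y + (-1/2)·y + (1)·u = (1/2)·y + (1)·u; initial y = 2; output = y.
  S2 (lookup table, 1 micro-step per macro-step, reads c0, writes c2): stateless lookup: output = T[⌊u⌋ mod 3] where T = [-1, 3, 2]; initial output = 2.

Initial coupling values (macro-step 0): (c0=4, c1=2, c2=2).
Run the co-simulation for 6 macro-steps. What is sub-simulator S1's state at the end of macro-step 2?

S1 state at macro-step 2 = 5/2

macro 1: S0 reads c1=2 → after 2×micro: 0; S1 reads c0=4 → after 1×micro: 5; S2 reads c0=4 → after 1×micro: 3 ⇒ (c0=0, c1=5, c2=3)
macro 2: S0 reads c1=5 → after 2×micro: 2; S1 reads c0=0 → after 1×micro: 5/2; S2 reads c0=0 → after 1×micro: -1 ⇒ (c0=2, c1=5/2, c2=-1)
macro 3: S0 reads c1=5/2 → after 2×micro: 0; S1 reads c0=2 → after 1×micro: 13/4; S2 reads c0=2 → after 1×micro: 2 ⇒ (c0=0, c1=13/4, c2=2)
macro 4: S0 reads c1=13/4 → after 2×micro: -2; S1 reads c0=0 → after 1×micro: 13/8; S2 reads c0=0 → after 1×micro: -1 ⇒ (c0=-2, c1=13/8, c2=-1)
macro 5: S0 reads c1=13/8 → after 2×micro: 3; S1 reads c0=-2 → after 1×micro: -19/16; S2 reads c0=-2 → after 1×micro: 3 ⇒ (c0=3, c1=-19/16, c2=3)
macro 6: S0 reads c1=-19/16 → after 2×micro: -2; S1 reads c0=3 → after 1×micro: 77/32; S2 reads c0=3 → after 1×micro: -1 ⇒ (c0=-2, c1=77/32, c2=-1)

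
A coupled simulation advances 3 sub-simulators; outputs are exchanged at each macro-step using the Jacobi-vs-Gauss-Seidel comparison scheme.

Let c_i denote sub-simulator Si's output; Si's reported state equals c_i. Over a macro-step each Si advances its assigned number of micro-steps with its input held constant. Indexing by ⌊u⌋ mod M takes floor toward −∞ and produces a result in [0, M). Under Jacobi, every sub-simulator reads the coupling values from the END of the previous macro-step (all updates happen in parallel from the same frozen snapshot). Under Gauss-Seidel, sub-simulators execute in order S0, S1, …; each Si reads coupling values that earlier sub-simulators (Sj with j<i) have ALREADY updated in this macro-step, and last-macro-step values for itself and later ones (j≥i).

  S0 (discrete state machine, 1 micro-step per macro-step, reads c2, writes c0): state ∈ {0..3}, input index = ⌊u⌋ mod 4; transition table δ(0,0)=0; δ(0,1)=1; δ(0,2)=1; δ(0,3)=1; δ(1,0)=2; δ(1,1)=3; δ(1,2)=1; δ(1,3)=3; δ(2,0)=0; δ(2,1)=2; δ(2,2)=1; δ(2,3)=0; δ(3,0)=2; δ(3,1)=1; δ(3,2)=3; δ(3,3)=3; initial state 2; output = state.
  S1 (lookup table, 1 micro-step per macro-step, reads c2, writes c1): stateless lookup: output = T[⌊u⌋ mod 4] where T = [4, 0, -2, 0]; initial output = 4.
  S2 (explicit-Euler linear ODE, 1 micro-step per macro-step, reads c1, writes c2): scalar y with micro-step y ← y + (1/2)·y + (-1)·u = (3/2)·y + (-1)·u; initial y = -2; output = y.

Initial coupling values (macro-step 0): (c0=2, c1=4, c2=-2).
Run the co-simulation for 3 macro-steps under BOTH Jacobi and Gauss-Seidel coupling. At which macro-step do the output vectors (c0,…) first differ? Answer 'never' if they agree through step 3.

first divergence at macro-step: 1

[Jacobi] macro 1: S0 reads c2=-2 → after 1×micro: 1; S1 reads c2=-2 → after 1×micro: -2; S2 reads c1=4 → after 1×micro: -7 ⇒ (c0=1, c1=-2, c2=-7)
[Jacobi] macro 2: S0 reads c2=-7 → after 1×micro: 3; S1 reads c2=-7 → after 1×micro: 0; S2 reads c1=-2 → after 1×micro: -17/2 ⇒ (c0=3, c1=0, c2=-17/2)
[Jacobi] macro 3: S0 reads c2=-17/2 → after 1×micro: 3; S1 reads c2=-17/2 → after 1×micro: 0; S2 reads c1=0 → after 1×micro: -51/4 ⇒ (c0=3, c1=0, c2=-51/4)
[Gauss-Seidel] macro 1: S0 reads c2=-2 → after 1×micro: 1; S1 reads c2=-2 → after 1×micro: -2; S2 reads c1=-2 → after 1×micro: -1 ⇒ (c0=1, c1=-2, c2=-1)
[Gauss-Seidel] macro 2: S0 reads c2=-1 → after 1×micro: 3; S1 reads c2=-1 → after 1×micro: 0; S2 reads c1=0 → after 1×micro: -3/2 ⇒ (c0=3, c1=0, c2=-3/2)
[Gauss-Seidel] macro 3: S0 reads c2=-3/2 → after 1×micro: 3; S1 reads c2=-3/2 → after 1×micro: -2; S2 reads c1=-2 → after 1×micro: -1/4 ⇒ (c0=3, c1=-2, c2=-1/4)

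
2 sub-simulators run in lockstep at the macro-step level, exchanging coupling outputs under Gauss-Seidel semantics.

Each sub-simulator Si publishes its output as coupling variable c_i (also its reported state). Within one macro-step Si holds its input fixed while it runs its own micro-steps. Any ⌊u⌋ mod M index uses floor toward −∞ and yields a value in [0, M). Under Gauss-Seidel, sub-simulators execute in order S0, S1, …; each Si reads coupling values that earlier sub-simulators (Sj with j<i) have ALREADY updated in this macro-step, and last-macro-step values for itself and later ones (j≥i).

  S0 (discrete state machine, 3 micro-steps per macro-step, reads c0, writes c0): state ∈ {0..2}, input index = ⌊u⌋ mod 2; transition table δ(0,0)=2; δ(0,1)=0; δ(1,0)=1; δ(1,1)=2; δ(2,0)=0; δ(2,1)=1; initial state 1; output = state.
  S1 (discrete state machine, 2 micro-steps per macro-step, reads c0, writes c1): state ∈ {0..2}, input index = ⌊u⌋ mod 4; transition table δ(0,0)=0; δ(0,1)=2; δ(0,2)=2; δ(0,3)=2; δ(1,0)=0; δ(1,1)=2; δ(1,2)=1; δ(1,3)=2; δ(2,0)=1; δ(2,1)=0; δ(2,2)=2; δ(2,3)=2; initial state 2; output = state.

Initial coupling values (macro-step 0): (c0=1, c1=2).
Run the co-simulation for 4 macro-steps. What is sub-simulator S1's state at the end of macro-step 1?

S1 state at macro-step 1 = 2

macro 1: S0 reads c0=1 → after 3×micro: 2; S1 reads c0=2 → after 2×micro: 2 ⇒ (c0=2, c1=2)
macro 2: S0 reads c0=2 → after 3×micro: 0; S1 reads c0=0 → after 2×micro: 0 ⇒ (c0=0, c1=0)
macro 3: S0 reads c0=0 → after 3×micro: 2; S1 reads c0=2 → after 2×micro: 2 ⇒ (c0=2, c1=2)
macro 4: S0 reads c0=2 → after 3×micro: 0; S1 reads c0=0 → after 2×micro: 0 ⇒ (c0=0, c1=0)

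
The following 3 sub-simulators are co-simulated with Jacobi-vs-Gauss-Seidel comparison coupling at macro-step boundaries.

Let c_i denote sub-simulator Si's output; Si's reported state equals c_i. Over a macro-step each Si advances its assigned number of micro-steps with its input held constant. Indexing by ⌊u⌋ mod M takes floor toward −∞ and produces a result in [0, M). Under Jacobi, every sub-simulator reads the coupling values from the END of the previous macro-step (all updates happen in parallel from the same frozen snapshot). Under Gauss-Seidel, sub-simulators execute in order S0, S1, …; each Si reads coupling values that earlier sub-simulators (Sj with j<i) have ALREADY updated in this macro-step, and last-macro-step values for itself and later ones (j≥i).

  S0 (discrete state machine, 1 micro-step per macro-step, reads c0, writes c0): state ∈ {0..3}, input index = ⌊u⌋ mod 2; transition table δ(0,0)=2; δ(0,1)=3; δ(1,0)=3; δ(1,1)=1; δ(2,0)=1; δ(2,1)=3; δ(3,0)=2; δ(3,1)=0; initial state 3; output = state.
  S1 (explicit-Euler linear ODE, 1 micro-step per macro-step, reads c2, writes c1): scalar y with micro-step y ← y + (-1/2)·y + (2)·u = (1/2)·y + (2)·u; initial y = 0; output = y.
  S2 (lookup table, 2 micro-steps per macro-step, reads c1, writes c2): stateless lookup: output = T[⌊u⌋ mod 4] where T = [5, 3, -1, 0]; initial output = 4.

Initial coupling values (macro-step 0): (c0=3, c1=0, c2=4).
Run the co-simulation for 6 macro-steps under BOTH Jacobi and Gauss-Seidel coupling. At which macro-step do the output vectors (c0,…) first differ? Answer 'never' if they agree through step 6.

first divergence at macro-step: 2

[Jacobi] macro 1: S0 reads c0=3 → after 1×micro: 0; S1 reads c2=4 → after 1×micro: 8; S2 reads c1=0 → after 2×micro: 5 ⇒ (c0=0, c1=8, c2=5)
[Jacobi] macro 2: S0 reads c0=0 → after 1×micro: 2; S1 reads c2=5 → after 1×micro: 14; S2 reads c1=8 → after 2×micro: 5 ⇒ (c0=2, c1=14, c2=5)
[Jacobi] macro 3: S0 reads c0=2 → after 1×micro: 1; S1 reads c2=5 → after 1×micro: 17; S2 reads c1=14 → after 2×micro: -1 ⇒ (c0=1, c1=17, c2=-1)
[Jacobi] macro 4: S0 reads c0=1 → after 1×micro: 1; S1 reads c2=-1 → after 1×micro: 13/2; S2 reads c1=17 → after 2×micro: 3 ⇒ (c0=1, c1=13/2, c2=3)
[Jacobi] macro 5: S0 reads c0=1 → after 1×micro: 1; S1 reads c2=3 → after 1×micro: 37/4; S2 reads c1=13/2 → after 2×micro: -1 ⇒ (c0=1, c1=37/4, c2=-1)
[Jacobi] macro 6: S0 reads c0=1 → after 1×micro: 1; S1 reads c2=-1 → after 1×micro: 21/8; S2 reads c1=37/4 → after 2×micro: 3 ⇒ (c0=1, c1=21/8, c2=3)
[Gauss-Seidel] macro 1: S0 reads c0=3 → after 1×micro: 0; S1 reads c2=4 → after 1×micro: 8; S2 reads c1=8 → after 2×micro: 5 ⇒ (c0=0, c1=8, c2=5)
[Gauss-Seidel] macro 2: S0 reads c0=0 → after 1×micro: 2; S1 reads c2=5 → after 1×micro: 14; S2 reads c1=14 → after 2×micro: -1 ⇒ (c0=2, c1=14, c2=-1)
[Gauss-Seidel] macro 3: S0 reads c0=2 → after 1×micro: 1; S1 reads c2=-1 → after 1×micro: 5; S2 reads c1=5 → after 2×micro: 3 ⇒ (c0=1, c1=5, c2=3)
[Gauss-Seidel] macro 4: S0 reads c0=1 → after 1×micro: 1; S1 reads c2=3 → after 1×micro: 17/2; S2 reads c1=17/2 → after 2×micro: 5 ⇒ (c0=1, c1=17/2, c2=5)
[Gauss-Seidel] macro 5: S0 reads c0=1 → after 1×micro: 1; S1 reads c2=5 → after 1×micro: 57/4; S2 reads c1=57/4 → after 2×micro: -1 ⇒ (c0=1, c1=57/4, c2=-1)
[Gauss-Seidel] macro 6: S0 reads c0=1 → after 1×micro: 1; S1 reads c2=-1 → after 1×micro: 41/8; S2 reads c1=41/8 → after 2×micro: 3 ⇒ (c0=1, c1=41/8, c2=3)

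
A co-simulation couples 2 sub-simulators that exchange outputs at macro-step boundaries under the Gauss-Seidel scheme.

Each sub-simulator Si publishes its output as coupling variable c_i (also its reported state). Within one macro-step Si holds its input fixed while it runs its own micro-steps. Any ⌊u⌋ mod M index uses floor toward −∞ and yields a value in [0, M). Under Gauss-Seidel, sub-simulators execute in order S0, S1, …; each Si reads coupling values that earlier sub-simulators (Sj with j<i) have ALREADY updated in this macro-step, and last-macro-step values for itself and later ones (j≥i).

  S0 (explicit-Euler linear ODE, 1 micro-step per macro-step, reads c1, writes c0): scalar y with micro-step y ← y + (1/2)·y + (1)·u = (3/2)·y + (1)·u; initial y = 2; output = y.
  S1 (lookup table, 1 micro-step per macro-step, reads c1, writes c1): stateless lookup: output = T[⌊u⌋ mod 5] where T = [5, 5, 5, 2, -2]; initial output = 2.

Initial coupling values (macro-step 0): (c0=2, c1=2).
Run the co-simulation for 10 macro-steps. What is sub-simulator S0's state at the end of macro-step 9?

macro 1: S0 reads c1=2 → after 1×micro: 5; S1 reads c1=2 → after 1×micro: 5 ⇒ (c0=5, c1=5)
macro 2: S0 reads c1=5 → after 1×micro: 25/2; S1 reads c1=5 → after 1×micro: 5 ⇒ (c0=25/2, c1=5)
macro 3: S0 reads c1=5 → after 1×micro: 95/4; S1 reads c1=5 → after 1×micro: 5 ⇒ (c0=95/4, c1=5)
macro 4: S0 reads c1=5 → after 1×micro: 325/8; S1 reads c1=5 → after 1×micro: 5 ⇒ (c0=325/8, c1=5)
macro 5: S0 reads c1=5 → after 1×micro: 1055/16; S1 reads c1=5 → after 1×micro: 5 ⇒ (c0=1055/16, c1=5)
macro 6: S0 reads c1=5 → after 1×micro: 3325/32; S1 reads c1=5 → after 1×micro: 5 ⇒ (c0=3325/32, c1=5)
macro 7: S0 reads c1=5 → after 1×micro: 10295/64; S1 reads c1=5 → after 1×micro: 5 ⇒ (c0=10295/64, c1=5)
macro 8: S0 reads c1=5 → after 1×micro: 31525/128; S1 reads c1=5 → after 1×micro: 5 ⇒ (c0=31525/128, c1=5)
macro 9: S0 reads c1=5 → after 1×micro: 95855/256; S1 reads c1=5 → after 1×micro: 5 ⇒ (c0=95855/256, c1=5)
macro 10: S0 reads c1=5 → after 1×micro: 290125/512; S1 reads c1=5 → after 1×micro: 5 ⇒ (c0=290125/512, c1=5)

S0 state at macro-step 9 = 95855/256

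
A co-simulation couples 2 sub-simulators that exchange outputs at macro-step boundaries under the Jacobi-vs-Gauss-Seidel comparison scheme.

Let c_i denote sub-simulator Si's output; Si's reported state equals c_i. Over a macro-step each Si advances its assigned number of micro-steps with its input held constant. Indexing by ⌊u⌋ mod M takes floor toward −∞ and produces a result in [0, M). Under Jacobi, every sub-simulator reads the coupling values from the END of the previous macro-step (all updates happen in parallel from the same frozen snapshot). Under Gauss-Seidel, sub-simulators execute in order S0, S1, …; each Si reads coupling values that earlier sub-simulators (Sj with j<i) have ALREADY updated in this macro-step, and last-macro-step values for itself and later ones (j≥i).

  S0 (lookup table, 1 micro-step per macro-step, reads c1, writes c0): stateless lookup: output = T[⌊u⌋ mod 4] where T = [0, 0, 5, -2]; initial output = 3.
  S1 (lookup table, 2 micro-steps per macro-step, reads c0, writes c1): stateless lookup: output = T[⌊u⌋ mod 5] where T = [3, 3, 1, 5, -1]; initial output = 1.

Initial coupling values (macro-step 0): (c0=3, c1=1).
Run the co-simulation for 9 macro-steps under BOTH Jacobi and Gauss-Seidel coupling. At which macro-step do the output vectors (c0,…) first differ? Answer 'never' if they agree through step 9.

first divergence at macro-step: 1

[Jacobi] macro 1: S0 reads c1=1 → after 1×micro: 0; S1 reads c0=3 → after 2×micro: 5 ⇒ (c0=0, c1=5)
[Jacobi] macro 2: S0 reads c1=5 → after 1×micro: 0; S1 reads c0=0 → after 2×micro: 3 ⇒ (c0=0, c1=3)
[Jacobi] macro 3: S0 reads c1=3 → after 1×micro: -2; S1 reads c0=0 → after 2×micro: 3 ⇒ (c0=-2, c1=3)
[Jacobi] macro 4: S0 reads c1=3 → after 1×micro: -2; S1 reads c0=-2 → after 2×micro: 5 ⇒ (c0=-2, c1=5)
[Jacobi] macro 5: S0 reads c1=5 → after 1×micro: 0; S1 reads c0=-2 → after 2×micro: 5 ⇒ (c0=0, c1=5)
[Jacobi] macro 6: S0 reads c1=5 → after 1×micro: 0; S1 reads c0=0 → after 2×micro: 3 ⇒ (c0=0, c1=3)
[Jacobi] macro 7: S0 reads c1=3 → after 1×micro: -2; S1 reads c0=0 → after 2×micro: 3 ⇒ (c0=-2, c1=3)
[Jacobi] macro 8: S0 reads c1=3 → after 1×micro: -2; S1 reads c0=-2 → after 2×micro: 5 ⇒ (c0=-2, c1=5)
[Jacobi] macro 9: S0 reads c1=5 → after 1×micro: 0; S1 reads c0=-2 → after 2×micro: 5 ⇒ (c0=0, c1=5)
[Gauss-Seidel] macro 1: S0 reads c1=1 → after 1×micro: 0; S1 reads c0=0 → after 2×micro: 3 ⇒ (c0=0, c1=3)
[Gauss-Seidel] macro 2: S0 reads c1=3 → after 1×micro: -2; S1 reads c0=-2 → after 2×micro: 5 ⇒ (c0=-2, c1=5)
[Gauss-Seidel] macro 3: S0 reads c1=5 → after 1×micro: 0; S1 reads c0=0 → after 2×micro: 3 ⇒ (c0=0, c1=3)
[Gauss-Seidel] macro 4: S0 reads c1=3 → after 1×micro: -2; S1 reads c0=-2 → after 2×micro: 5 ⇒ (c0=-2, c1=5)
[Gauss-Seidel] macro 5: S0 reads c1=5 → after 1×micro: 0; S1 reads c0=0 → after 2×micro: 3 ⇒ (c0=0, c1=3)
[Gauss-Seidel] macro 6: S0 reads c1=3 → after 1×micro: -2; S1 reads c0=-2 → after 2×micro: 5 ⇒ (c0=-2, c1=5)
[Gauss-Seidel] macro 7: S0 reads c1=5 → after 1×micro: 0; S1 reads c0=0 → after 2×micro: 3 ⇒ (c0=0, c1=3)
[Gauss-Seidel] macro 8: S0 reads c1=3 → after 1×micro: -2; S1 reads c0=-2 → after 2×micro: 5 ⇒ (c0=-2, c1=5)
[Gauss-Seidel] macro 9: S0 reads c1=5 → after 1×micro: 0; S1 reads c0=0 → after 2×micro: 3 ⇒ (c0=0, c1=3)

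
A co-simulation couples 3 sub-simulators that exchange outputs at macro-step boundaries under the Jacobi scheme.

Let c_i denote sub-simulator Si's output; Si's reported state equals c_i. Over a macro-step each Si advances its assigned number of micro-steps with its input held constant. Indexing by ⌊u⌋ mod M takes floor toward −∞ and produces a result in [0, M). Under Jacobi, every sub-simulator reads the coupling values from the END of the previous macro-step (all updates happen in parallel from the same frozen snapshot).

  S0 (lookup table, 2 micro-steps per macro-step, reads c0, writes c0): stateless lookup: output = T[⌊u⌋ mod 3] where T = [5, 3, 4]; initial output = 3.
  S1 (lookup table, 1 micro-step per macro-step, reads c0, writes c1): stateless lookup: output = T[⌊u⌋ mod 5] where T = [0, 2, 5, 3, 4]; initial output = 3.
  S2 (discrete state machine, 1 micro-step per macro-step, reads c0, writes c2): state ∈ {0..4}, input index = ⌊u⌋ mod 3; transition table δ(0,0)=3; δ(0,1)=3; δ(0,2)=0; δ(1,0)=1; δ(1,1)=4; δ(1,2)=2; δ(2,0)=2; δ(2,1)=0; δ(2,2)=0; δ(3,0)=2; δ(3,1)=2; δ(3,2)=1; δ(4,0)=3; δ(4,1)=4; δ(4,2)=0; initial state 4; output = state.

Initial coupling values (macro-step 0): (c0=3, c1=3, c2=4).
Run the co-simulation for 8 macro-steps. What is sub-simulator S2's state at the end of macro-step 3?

S2 state at macro-step 3 = 4

macro 1: S0 reads c0=3 → after 2×micro: 5; S1 reads c0=3 → after 1×micro: 3; S2 reads c0=3 → after 1×micro: 3 ⇒ (c0=5, c1=3, c2=3)
macro 2: S0 reads c0=5 → after 2×micro: 4; S1 reads c0=5 → after 1×micro: 0; S2 reads c0=5 → after 1×micro: 1 ⇒ (c0=4, c1=0, c2=1)
macro 3: S0 reads c0=4 → after 2×micro: 3; S1 reads c0=4 → after 1×micro: 4; S2 reads c0=4 → after 1×micro: 4 ⇒ (c0=3, c1=4, c2=4)
macro 4: S0 reads c0=3 → after 2×micro: 5; S1 reads c0=3 → after 1×micro: 3; S2 reads c0=3 → after 1×micro: 3 ⇒ (c0=5, c1=3, c2=3)
macro 5: S0 reads c0=5 → after 2×micro: 4; S1 reads c0=5 → after 1×micro: 0; S2 reads c0=5 → after 1×micro: 1 ⇒ (c0=4, c1=0, c2=1)
macro 6: S0 reads c0=4 → after 2×micro: 3; S1 reads c0=4 → after 1×micro: 4; S2 reads c0=4 → after 1×micro: 4 ⇒ (c0=3, c1=4, c2=4)
macro 7: S0 reads c0=3 → after 2×micro: 5; S1 reads c0=3 → after 1×micro: 3; S2 reads c0=3 → after 1×micro: 3 ⇒ (c0=5, c1=3, c2=3)
macro 8: S0 reads c0=5 → after 2×micro: 4; S1 reads c0=5 → after 1×micro: 0; S2 reads c0=5 → after 1×micro: 1 ⇒ (c0=4, c1=0, c2=1)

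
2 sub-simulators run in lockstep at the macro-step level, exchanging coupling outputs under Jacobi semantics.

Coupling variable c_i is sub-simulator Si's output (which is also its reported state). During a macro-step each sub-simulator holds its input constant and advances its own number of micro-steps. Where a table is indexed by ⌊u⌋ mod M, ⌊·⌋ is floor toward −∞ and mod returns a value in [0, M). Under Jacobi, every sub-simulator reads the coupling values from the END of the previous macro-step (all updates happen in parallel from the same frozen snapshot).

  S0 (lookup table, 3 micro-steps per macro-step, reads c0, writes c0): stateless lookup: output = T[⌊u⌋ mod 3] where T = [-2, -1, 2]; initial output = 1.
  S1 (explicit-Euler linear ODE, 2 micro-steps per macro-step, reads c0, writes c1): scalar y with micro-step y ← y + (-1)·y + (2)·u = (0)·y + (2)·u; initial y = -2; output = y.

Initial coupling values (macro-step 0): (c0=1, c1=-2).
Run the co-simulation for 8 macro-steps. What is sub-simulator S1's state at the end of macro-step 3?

S1 state at macro-step 3 = 4

macro 1: S0 reads c0=1 → after 3×micro: -1; S1 reads c0=1 → after 2×micro: 2 ⇒ (c0=-1, c1=2)
macro 2: S0 reads c0=-1 → after 3×micro: 2; S1 reads c0=-1 → after 2×micro: -2 ⇒ (c0=2, c1=-2)
macro 3: S0 reads c0=2 → after 3×micro: 2; S1 reads c0=2 → after 2×micro: 4 ⇒ (c0=2, c1=4)
macro 4: S0 reads c0=2 → after 3×micro: 2; S1 reads c0=2 → after 2×micro: 4 ⇒ (c0=2, c1=4)
macro 5: S0 reads c0=2 → after 3×micro: 2; S1 reads c0=2 → after 2×micro: 4 ⇒ (c0=2, c1=4)
macro 6: S0 reads c0=2 → after 3×micro: 2; S1 reads c0=2 → after 2×micro: 4 ⇒ (c0=2, c1=4)
macro 7: S0 reads c0=2 → after 3×micro: 2; S1 reads c0=2 → after 2×micro: 4 ⇒ (c0=2, c1=4)
macro 8: S0 reads c0=2 → after 3×micro: 2; S1 reads c0=2 → after 2×micro: 4 ⇒ (c0=2, c1=4)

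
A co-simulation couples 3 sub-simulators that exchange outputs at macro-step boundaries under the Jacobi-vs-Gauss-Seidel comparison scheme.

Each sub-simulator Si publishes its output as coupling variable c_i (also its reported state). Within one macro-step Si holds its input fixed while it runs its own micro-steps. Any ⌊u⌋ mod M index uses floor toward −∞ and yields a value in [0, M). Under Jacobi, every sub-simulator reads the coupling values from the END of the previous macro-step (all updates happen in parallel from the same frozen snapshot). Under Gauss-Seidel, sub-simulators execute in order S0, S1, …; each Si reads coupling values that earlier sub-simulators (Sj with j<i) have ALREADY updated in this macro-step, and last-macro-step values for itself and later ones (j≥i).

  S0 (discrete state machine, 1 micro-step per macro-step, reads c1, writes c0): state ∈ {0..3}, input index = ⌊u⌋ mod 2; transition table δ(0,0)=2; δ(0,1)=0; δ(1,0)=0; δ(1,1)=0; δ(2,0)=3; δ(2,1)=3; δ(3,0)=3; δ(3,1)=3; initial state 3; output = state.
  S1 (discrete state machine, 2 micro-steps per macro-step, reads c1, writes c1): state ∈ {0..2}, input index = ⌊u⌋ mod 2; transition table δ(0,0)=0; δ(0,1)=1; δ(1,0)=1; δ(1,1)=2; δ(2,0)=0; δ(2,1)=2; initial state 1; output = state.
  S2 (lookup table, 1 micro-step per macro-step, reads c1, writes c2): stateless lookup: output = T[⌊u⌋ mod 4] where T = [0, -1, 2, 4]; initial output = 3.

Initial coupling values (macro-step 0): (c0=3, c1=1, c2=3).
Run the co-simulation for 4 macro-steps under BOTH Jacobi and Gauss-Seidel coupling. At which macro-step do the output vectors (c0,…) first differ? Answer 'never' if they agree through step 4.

first divergence at macro-step: 1

[Jacobi] macro 1: S0 reads c1=1 → after 1×micro: 3; S1 reads c1=1 → after 2×micro: 2; S2 reads c1=1 → after 1×micro: -1 ⇒ (c0=3, c1=2, c2=-1)
[Jacobi] macro 2: S0 reads c1=2 → after 1×micro: 3; S1 reads c1=2 → after 2×micro: 0; S2 reads c1=2 → after 1×micro: 2 ⇒ (c0=3, c1=0, c2=2)
[Jacobi] macro 3: S0 reads c1=0 → after 1×micro: 3; S1 reads c1=0 → after 2×micro: 0; S2 reads c1=0 → after 1×micro: 0 ⇒ (c0=3, c1=0, c2=0)
[Jacobi] macro 4: S0 reads c1=0 → after 1×micro: 3; S1 reads c1=0 → after 2×micro: 0; S2 reads c1=0 → after 1×micro: 0 ⇒ (c0=3, c1=0, c2=0)
[Gauss-Seidel] macro 1: S0 reads c1=1 → after 1×micro: 3; S1 reads c1=1 → after 2×micro: 2; S2 reads c1=2 → after 1×micro: 2 ⇒ (c0=3, c1=2, c2=2)
[Gauss-Seidel] macro 2: S0 reads c1=2 → after 1×micro: 3; S1 reads c1=2 → after 2×micro: 0; S2 reads c1=0 → after 1×micro: 0 ⇒ (c0=3, c1=0, c2=0)
[Gauss-Seidel] macro 3: S0 reads c1=0 → after 1×micro: 3; S1 reads c1=0 → after 2×micro: 0; S2 reads c1=0 → after 1×micro: 0 ⇒ (c0=3, c1=0, c2=0)
[Gauss-Seidel] macro 4: S0 reads c1=0 → after 1×micro: 3; S1 reads c1=0 → after 2×micro: 0; S2 reads c1=0 → after 1×micro: 0 ⇒ (c0=3, c1=0, c2=0)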